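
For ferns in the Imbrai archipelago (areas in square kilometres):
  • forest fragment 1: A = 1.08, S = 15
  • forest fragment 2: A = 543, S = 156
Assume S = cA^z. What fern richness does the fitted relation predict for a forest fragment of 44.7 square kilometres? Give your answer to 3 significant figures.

60.9

z = ln(156/15) / ln(543/1.08) = 2.3418 / 6.2201 = 0.3765
c = 15 / 1.08^0.3765 = 15 / 1.029 = 14.57
S₃ = 14.57 × 44.7^0.3765 = 14.57 × 4.181 ≈ 60.93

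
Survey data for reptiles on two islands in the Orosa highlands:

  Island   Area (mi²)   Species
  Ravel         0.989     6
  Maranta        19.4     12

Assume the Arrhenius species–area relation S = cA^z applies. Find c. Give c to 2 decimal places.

z = ln(S₂/S₁) / ln(A₂/A₁) = ln(12/6) / ln(19.4/0.989) = 0.6931 / 2.9763 = 0.2329
c = S₁ / A₁^z = 6 / 0.989^0.2329 = 6 / 0.9974 = 6.015

6.02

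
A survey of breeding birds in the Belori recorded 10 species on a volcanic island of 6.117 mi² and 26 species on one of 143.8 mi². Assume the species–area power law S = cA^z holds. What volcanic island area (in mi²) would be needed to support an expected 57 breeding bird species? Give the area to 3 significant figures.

1920 mi²

z = ln(26/10) / ln(143.8/6.117) = 0.9555 / 3.1574 = 0.3026
c = 10 / 6.117^0.3026 = 10 / 1.73 = 5.781
A = (57/5.781)^(1/0.3026) ⇒ ln A = ln(9.861)/0.3026 = 7.5622
A = e^7.5622 ≈ 1924 mi²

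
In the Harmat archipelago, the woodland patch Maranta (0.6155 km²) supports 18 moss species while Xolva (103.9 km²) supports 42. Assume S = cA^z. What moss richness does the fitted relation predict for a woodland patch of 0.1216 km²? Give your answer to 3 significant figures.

13.8

z = ln(42/18) / ln(103.9/0.6155) = 0.8473 / 5.1287 = 0.1652
c = 18 / 0.6155^0.1652 = 18 / 0.923 = 19.5
S₃ = 19.5 × 0.1216^0.1652 = 19.5 × 0.706 ≈ 13.77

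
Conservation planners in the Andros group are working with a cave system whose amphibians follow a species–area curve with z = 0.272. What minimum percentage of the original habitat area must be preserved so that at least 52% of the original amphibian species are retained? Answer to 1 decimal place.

Need (A_new/A_old)^0.272 = 0.52, so A_new/A_old = 0.52^(1/0.272) = 0.52^3.676
ln(A_new/A_old) = ln 0.52 / 0.272 = -0.6539 / 0.272 = -2.4041
A_new/A_old = e^-2.4041 ≈ 0.09034

9.0%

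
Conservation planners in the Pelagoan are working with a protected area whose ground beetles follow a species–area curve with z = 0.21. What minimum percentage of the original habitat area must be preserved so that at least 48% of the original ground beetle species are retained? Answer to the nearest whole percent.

Need (A_new/A_old)^0.21 = 0.48, so A_new/A_old = 0.48^(1/0.21) = 0.48^4.762
ln(A_new/A_old) = ln 0.48 / 0.21 = -0.7340 / 0.21 = -3.4951
A_new/A_old = e^-3.4951 ≈ 0.03035

3%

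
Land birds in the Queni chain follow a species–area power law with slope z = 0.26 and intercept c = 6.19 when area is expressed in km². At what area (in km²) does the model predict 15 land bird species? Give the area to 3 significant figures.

30.1 km²

15 = 6.19 × A^0.26  ⇒  A^0.26 = 15/6.19 = 2.423
ln A = ln(2.423) / 0.26 = 0.8851 / 0.26 = 3.4043
A = e^3.4043 ≈ 30.09 km²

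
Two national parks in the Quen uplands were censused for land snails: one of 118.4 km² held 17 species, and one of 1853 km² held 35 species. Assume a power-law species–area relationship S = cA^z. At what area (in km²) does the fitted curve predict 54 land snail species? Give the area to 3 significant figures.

z = ln(35/17) / ln(1853/118.4) = 0.7221 / 2.7505 = 0.2625
c = 17 / 118.4^0.2625 = 17 / 3.502 = 4.854
A = (54/4.854)^(1/0.2625) ⇒ ln A = ln(11.12)/0.2625 = 9.1762
A = e^9.1762 ≈ 9664 km²

9660 km²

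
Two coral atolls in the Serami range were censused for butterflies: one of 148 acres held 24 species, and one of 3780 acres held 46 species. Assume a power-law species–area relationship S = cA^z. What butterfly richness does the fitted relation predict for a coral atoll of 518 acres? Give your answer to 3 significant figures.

30.9

z = ln(46/24) / ln(3780/148) = 0.6506 / 3.2403 = 0.2008
c = 24 / 148^0.2008 = 24 / 2.727 = 8.8
S₃ = 8.8 × 518^0.2008 = 8.8 × 3.507 ≈ 30.86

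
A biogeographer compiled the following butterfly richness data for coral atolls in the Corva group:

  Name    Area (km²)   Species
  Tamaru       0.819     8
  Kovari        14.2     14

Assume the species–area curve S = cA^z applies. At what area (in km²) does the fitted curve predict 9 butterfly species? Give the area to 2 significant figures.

1.5 km²

z = ln(14/8) / ln(14.2/0.819) = 0.5596 / 2.8529 = 0.1962
c = 8 / 0.819^0.1962 = 8 / 0.9616 = 8.32
A = (9/8.32)^(1/0.1962) ⇒ ln A = ln(1.082)/0.1962 = 0.4008
A = e^0.4008 ≈ 1.493 km²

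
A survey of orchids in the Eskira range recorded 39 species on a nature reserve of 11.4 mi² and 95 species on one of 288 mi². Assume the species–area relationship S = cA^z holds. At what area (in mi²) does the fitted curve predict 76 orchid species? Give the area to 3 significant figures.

128 mi²

z = ln(95/39) / ln(288/11.4) = 0.8903 / 3.2293 = 0.2757
c = 39 / 11.4^0.2757 = 39 / 1.956 = 19.94
A = (76/19.94)^(1/0.2757) ⇒ ln A = ln(3.812)/0.2757 = 4.8536
A = e^4.8536 ≈ 128.2 mi²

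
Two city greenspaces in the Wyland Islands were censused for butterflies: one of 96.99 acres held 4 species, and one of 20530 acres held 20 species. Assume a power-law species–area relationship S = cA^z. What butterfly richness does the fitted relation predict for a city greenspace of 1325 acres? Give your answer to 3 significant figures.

z = ln(20/4) / ln(20530/96.99) = 1.6094 / 5.3550 = 0.3005
c = 4 / 96.99^0.3005 = 4 / 3.955 = 1.011
S₃ = 1.011 × 1325^0.3005 = 1.011 × 8.677 ≈ 8.777

8.78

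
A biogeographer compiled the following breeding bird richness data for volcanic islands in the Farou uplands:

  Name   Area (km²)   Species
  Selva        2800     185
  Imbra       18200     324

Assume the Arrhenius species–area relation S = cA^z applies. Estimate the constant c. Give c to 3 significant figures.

z = ln(S₂/S₁) / ln(A₂/A₁) = ln(324/185) / ln(18200/2800) = 0.5604 / 1.8718 = 0.2994
c = S₁ / A₁^z = 185 / 2800^0.2994 = 185 / 10.77 = 17.18

17.2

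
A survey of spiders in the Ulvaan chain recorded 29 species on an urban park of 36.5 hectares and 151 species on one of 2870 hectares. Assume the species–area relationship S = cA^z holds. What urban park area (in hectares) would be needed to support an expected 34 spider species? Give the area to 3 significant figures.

55.6 hectares

z = ln(151/29) / ln(2870/36.5) = 1.6500 / 4.3648 = 0.3780
c = 29 / 36.5^0.3780 = 29 / 3.896 = 7.444
A = (34/7.444)^(1/0.3780) ⇒ ln A = ln(4.567)/0.3780 = 4.0181
A = e^4.0181 ≈ 55.59 hectares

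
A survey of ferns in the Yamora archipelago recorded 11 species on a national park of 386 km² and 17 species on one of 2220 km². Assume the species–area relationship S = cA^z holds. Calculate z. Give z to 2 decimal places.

Taking logs: ln S = ln c + z ln A, so z = (ln S₂ − ln S₁)/(ln A₂ − ln A₁).
z = ln(17/11) / ln(2220/386) = ln(1.545) / ln(5.751) = 0.4353 / 1.7494 = 0.2488

0.25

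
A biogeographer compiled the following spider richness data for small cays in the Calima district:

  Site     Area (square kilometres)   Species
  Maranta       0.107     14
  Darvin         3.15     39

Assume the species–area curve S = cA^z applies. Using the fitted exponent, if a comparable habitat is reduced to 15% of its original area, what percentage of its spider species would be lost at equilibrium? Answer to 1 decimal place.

43.7%

z = ln(39/14) / ln(3.15/0.107) = 1.0245 / 3.3823 = 0.3029
S_new/S_old = (A_new/A_old)^z = 0.15^0.3029 = exp(0.3029 × -1.8971) = 0.5629
Fraction lost = 1 − 0.5629 = 0.4371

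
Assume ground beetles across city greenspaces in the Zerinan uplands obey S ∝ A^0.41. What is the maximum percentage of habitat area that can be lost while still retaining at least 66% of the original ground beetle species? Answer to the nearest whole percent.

64%

Need (A_new/A_old)^0.41 = 0.66, so A_new/A_old = 0.66^(1/0.41) = 0.66^2.439
ln(A_new/A_old) = ln 0.66 / 0.41 = -0.4155 / 0.41 = -1.0135
A_new/A_old = e^-1.0135 ≈ 0.363
Fraction that can be lost = 1 − 0.363 = 0.637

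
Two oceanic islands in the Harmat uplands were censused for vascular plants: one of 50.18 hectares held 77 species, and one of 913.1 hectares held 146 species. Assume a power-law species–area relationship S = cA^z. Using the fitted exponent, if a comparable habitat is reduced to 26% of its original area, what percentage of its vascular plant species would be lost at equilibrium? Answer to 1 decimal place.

25.7%

z = ln(146/77) / ln(913.1/50.18) = 0.6398 / 2.9012 = 0.2205
S_new/S_old = (A_new/A_old)^z = 0.26^0.2205 = exp(0.2205 × -1.3471) = 0.743
Fraction lost = 1 − 0.743 = 0.257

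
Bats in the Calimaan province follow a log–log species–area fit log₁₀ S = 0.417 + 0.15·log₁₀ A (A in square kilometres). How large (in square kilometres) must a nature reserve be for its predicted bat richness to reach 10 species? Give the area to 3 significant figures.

7700 square kilometres

10 = 2.612 × A^0.15  ⇒  A^0.15 = 10/2.612 = 3.828
ln A = ln(3.828) / 0.15 = 1.3424 / 0.15 = 8.9494
A = e^8.9494 ≈ 7703 square kilometres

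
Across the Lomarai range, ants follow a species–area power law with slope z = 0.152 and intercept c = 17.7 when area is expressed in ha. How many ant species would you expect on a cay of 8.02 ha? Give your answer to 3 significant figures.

S = 17.7 × 8.02^0.152
ln S = ln 17.7 + 0.152 × ln 8.02 = 2.8736 + 0.152 × 2.0819 = 3.1900
S = e^3.1900 ≈ 24.29

24.3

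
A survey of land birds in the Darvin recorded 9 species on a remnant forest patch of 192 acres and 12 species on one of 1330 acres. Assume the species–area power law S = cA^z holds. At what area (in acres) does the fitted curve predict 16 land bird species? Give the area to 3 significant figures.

z = ln(12/9) / ln(1330/192) = 0.2877 / 1.9354 = 0.1486
c = 9 / 192^0.1486 = 9 / 2.185 = 4.12
A = (16/4.12)^(1/0.1486) ⇒ ln A = ln(3.884)/0.1486 = 9.1284
A = e^9.1284 ≈ 9213 acres

9210 acres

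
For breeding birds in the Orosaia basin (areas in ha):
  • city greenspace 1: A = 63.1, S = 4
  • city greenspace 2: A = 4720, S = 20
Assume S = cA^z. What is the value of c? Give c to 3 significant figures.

0.852

z = ln(S₂/S₁) / ln(A₂/A₁) = ln(20/4) / ln(4720/63.1) = 1.6094 / 4.3148 = 0.3730
c = S₁ / A₁^z = 4 / 63.1^0.3730 = 4 / 4.693 = 0.8524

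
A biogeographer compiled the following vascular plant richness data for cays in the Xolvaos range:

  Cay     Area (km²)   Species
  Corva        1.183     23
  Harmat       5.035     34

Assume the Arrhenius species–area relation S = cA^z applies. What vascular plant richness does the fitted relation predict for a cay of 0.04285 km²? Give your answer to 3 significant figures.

z = ln(34/23) / ln(5.035/1.183) = 0.3909 / 1.4484 = 0.2699
c = 23 / 1.183^0.2699 = 23 / 1.046 = 21.98
S₃ = 21.98 × 0.04285^0.2699 = 21.98 × 0.4274 ≈ 9.394

9.39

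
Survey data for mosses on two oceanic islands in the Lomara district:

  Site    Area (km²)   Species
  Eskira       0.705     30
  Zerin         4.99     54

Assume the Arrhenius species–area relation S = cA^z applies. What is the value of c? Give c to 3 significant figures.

33.3

z = ln(S₂/S₁) / ln(A₂/A₁) = ln(54/30) / ln(4.99/0.705) = 0.5878 / 1.9570 = 0.3004
c = S₁ / A₁^z = 30 / 0.705^0.3004 = 30 / 0.9003 = 33.32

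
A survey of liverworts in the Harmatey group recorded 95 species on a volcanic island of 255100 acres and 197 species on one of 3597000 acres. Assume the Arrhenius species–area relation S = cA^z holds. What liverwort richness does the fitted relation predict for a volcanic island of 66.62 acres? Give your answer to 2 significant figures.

9.8

z = ln(197/95) / ln(3597000/255100) = 0.7293 / 2.6462 = 0.2756
c = 95 / 255100^0.2756 = 95 / 30.91 = 3.073
S₃ = 3.073 × 66.62^0.2756 = 3.073 × 3.181 ≈ 9.776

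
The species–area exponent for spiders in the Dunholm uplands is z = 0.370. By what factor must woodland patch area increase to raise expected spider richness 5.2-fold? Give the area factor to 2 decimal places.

(A₂/A₁)^0.37 = 5.2, so A₂/A₁ = 5.2^(1/0.37) = 5.2^2.703
ln(A₂/A₁) = ln 5.2 / 0.37 = 1.6487 / 0.37 = 4.4558
A₂/A₁ = e^4.4558 ≈ 86.13

86.13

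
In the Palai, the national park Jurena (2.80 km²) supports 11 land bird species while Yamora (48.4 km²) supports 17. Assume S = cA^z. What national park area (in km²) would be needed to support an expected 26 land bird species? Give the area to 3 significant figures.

781 km²

z = ln(17/11) / ln(48.4/2.8) = 0.4353 / 2.8499 = 0.1527
c = 11 / 2.8^0.1527 = 11 / 1.17 = 9.399
A = (26/9.399)^(1/0.1527) ⇒ ln A = ln(2.766)/0.1527 = 6.6611
A = e^6.6611 ≈ 781.4 km²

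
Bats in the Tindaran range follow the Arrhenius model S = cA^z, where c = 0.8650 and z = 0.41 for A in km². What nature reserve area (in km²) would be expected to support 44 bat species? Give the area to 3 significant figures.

14500 km²

44 = 0.865 × A^0.41  ⇒  A^0.41 = 44/0.865 = 50.87
ln A = ln(50.87) / 0.41 = 3.9292 / 0.41 = 9.5835
A = e^9.5835 ≈ 14522 km²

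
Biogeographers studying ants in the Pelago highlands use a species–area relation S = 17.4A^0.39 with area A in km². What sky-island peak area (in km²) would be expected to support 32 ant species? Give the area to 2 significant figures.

32 = 17.4 × A^0.39  ⇒  A^0.39 = 32/17.4 = 1.839
ln A = ln(1.839) / 0.39 = 0.6093 / 0.39 = 1.5622
A = e^1.5622 ≈ 4.769 km²

4.8 km²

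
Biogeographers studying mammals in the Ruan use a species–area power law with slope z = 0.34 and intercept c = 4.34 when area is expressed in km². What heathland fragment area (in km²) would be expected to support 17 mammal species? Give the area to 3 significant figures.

55.5 km²

17 = 4.34 × A^0.34  ⇒  A^0.34 = 17/4.34 = 3.917
ln A = ln(3.917) / 0.34 = 1.3653 / 0.34 = 4.0157
A = e^4.0157 ≈ 55.46 km²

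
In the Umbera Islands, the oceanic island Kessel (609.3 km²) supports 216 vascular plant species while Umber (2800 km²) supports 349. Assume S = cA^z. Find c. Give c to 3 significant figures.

z = ln(S₂/S₁) / ln(A₂/A₁) = ln(349/216) / ln(2800/609.3) = 0.4798 / 1.5251 = 0.3146
c = S₁ / A₁^z = 216 / 609.3^0.3146 = 216 / 7.518 = 28.73

28.7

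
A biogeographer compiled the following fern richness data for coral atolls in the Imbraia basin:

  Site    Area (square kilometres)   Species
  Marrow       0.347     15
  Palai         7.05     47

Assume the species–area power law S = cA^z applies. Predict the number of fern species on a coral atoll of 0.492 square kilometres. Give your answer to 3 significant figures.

z = ln(47/15) / ln(7.05/0.347) = 1.1421 / 3.0115 = 0.3793
c = 15 / 0.347^0.3793 = 15 / 0.6694 = 22.41
S₃ = 22.41 × 0.492^0.3793 = 22.41 × 0.7641 ≈ 17.12

17.1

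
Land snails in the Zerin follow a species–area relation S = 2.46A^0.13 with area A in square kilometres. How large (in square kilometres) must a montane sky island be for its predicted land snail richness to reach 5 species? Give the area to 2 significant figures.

230 square kilometres

5 = 2.46 × A^0.13  ⇒  A^0.13 = 5/2.46 = 2.033
ln A = ln(2.033) / 0.13 = 0.7093 / 0.13 = 5.4560
A = e^5.4560 ≈ 234.2 square kilometres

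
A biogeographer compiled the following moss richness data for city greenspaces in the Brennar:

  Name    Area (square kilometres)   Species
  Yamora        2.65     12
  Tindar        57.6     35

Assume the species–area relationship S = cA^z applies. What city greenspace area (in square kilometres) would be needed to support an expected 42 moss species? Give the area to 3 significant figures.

z = ln(35/12) / ln(57.6/2.65) = 1.0704 / 3.0790 = 0.3477
c = 12 / 2.65^0.3477 = 12 / 1.403 = 8.551
A = (42/8.551)^(1/0.3477) ⇒ ln A = ln(4.912)/0.3477 = 4.5779
A = e^4.5779 ≈ 97.31 square kilometres

97.3 square kilometres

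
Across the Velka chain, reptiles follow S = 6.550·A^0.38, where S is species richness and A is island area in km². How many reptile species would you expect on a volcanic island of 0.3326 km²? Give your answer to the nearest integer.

4

S = 6.55 × 0.3326^0.38
ln S = ln 6.55 + 0.38 × ln 0.3326 = 1.8795 + 0.38 × -1.1008 = 1.4612
S = e^1.4612 ≈ 4.311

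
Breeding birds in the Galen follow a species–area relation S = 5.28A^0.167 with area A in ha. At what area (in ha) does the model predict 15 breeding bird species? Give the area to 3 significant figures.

519 ha

15 = 5.28 × A^0.167  ⇒  A^0.167 = 15/5.28 = 2.841
ln A = ln(2.841) / 0.167 = 1.0441 / 0.167 = 6.2522
A = e^6.2522 ≈ 519.2 ha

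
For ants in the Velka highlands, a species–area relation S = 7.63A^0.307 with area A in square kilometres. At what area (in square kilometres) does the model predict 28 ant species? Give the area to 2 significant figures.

28 = 7.63 × A^0.307  ⇒  A^0.307 = 28/7.63 = 3.67
ln A = ln(3.67) / 0.307 = 1.3001 / 0.307 = 4.2349
A = e^4.2349 ≈ 69.06 square kilometres

69 square kilometres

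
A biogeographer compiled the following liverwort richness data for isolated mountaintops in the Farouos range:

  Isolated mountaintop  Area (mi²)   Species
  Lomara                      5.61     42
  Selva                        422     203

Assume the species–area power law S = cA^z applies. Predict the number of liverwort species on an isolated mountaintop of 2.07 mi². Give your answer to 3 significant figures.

29.2

z = ln(203/42) / ln(422/5.61) = 1.5755 / 4.3205 = 0.3647
c = 42 / 5.61^0.3647 = 42 / 1.876 = 22.39
S₃ = 22.39 × 2.07^0.3647 = 22.39 × 1.304 ≈ 29.2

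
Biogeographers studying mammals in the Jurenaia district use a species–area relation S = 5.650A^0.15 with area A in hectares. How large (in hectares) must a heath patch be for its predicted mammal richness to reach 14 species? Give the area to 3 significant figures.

14 = 5.65 × A^0.15  ⇒  A^0.15 = 14/5.65 = 2.478
ln A = ln(2.478) / 0.15 = 0.9074 / 0.15 = 6.0493
A = e^6.0493 ≈ 423.8 hectares

424 hectares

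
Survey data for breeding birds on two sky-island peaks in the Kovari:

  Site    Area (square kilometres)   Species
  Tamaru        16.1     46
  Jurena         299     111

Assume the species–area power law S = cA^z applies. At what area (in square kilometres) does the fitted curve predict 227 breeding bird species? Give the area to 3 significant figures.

z = ln(111/46) / ln(299/16.1) = 0.8809 / 2.9216 = 0.3015
c = 46 / 16.1^0.3015 = 46 / 2.311 = 19.9
A = (227/19.9)^(1/0.3015) ⇒ ln A = ln(11.41)/0.3015 = 8.0733
A = e^8.0733 ≈ 3208 square kilometres

3210 square kilometres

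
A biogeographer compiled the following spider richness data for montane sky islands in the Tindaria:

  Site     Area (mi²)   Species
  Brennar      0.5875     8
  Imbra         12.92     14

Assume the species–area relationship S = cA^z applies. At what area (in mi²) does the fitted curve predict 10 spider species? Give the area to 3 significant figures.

2.01 mi²

z = ln(14/8) / ln(12.92/0.5875) = 0.5596 / 3.0907 = 0.1811
c = 8 / 0.5875^0.1811 = 8 / 0.9082 = 8.809
A = (10/8.809)^(1/0.1811) ⇒ ln A = ln(1.135)/0.1811 = 0.7005
A = e^0.7005 ≈ 2.015 mi²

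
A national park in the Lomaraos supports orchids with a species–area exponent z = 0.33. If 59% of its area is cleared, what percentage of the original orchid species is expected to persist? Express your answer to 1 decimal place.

S_new/S_old = (A_new/A_old)^z = 0.41^0.33
= exp(0.33 × ln 0.41) = exp(0.33 × -0.8916) = exp(-0.2942) ≈ 0.7451

74.5%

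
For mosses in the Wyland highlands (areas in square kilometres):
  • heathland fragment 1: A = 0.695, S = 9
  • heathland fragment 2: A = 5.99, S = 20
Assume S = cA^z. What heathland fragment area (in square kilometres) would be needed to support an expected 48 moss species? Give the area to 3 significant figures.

63.5 square kilometres

z = ln(20/9) / ln(5.99/0.695) = 0.7985 / 2.1539 = 0.3707
c = 9 / 0.695^0.3707 = 9 / 0.8738 = 10.3
A = (48/10.3)^(1/0.3707) ⇒ ln A = ln(4.66)/0.3707 = 4.1516
A = e^4.1516 ≈ 63.54 square kilometres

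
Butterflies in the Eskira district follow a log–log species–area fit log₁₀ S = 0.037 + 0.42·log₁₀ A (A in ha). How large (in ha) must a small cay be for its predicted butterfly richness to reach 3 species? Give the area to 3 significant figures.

3 = 1.089 × A^0.42  ⇒  A^0.42 = 3/1.089 = 2.755
ln A = ln(2.755) / 0.42 = 1.0134 / 0.42 = 2.4129
A = e^2.4129 ≈ 11.17 ha

11.2 ha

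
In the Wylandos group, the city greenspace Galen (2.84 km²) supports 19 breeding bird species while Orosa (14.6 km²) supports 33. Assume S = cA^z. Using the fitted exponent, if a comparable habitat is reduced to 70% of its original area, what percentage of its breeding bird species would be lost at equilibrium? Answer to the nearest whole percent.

11%

z = ln(33/19) / ln(14.6/2.84) = 0.5521 / 1.6372 = 0.3372
S_new/S_old = (A_new/A_old)^z = 0.7^0.3372 = exp(0.3372 × -0.3567) = 0.8867
Fraction lost = 1 − 0.8867 = 0.1133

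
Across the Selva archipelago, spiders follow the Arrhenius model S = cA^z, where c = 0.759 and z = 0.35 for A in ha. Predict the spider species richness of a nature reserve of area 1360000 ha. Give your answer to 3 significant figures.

S = 0.759 × 1360000^0.35
ln S = ln 0.759 + 0.35 × ln 1360000 = -0.2758 + 0.35 × 14.1230 = 4.6673
S = e^4.6673 ≈ 106.4

106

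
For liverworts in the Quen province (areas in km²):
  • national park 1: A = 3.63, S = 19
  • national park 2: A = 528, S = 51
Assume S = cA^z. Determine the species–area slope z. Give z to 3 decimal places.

0.198

Taking logs: ln S = ln c + z ln A, so z = (ln S₂ − ln S₁)/(ln A₂ − ln A₁).
z = ln(51/19) / ln(528/3.63) = ln(2.684) / ln(145.5) = 0.9874 / 4.9799 = 0.1983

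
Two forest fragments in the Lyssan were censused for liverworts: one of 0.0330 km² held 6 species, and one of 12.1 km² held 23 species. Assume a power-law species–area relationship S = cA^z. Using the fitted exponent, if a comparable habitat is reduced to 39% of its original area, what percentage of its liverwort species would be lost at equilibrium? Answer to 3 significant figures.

z = ln(23/6) / ln(12.1/0.033) = 1.3437 / 5.9045 = 0.2276
S_new/S_old = (A_new/A_old)^z = 0.39^0.2276 = exp(0.2276 × -0.9416) = 0.8071
Fraction lost = 1 − 0.8071 = 0.1929

19.3%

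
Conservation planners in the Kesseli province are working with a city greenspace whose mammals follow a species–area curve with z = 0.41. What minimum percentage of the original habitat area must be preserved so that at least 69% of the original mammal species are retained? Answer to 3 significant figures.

40.5%

Need (A_new/A_old)^0.41 = 0.69, so A_new/A_old = 0.69^(1/0.41) = 0.69^2.439
ln(A_new/A_old) = ln 0.69 / 0.41 = -0.3711 / 0.41 = -0.9050
A_new/A_old = e^-0.9050 ≈ 0.4045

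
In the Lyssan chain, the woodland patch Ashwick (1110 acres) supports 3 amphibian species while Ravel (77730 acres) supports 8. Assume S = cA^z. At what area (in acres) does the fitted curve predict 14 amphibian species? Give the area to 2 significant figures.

880000 acres

z = ln(8/3) / ln(77730/1110) = 0.9808 / 4.2489 = 0.2308
c = 3 / 1110^0.2308 = 3 / 5.047 = 0.5945
A = (14/0.5945)^(1/0.2308) ⇒ ln A = ln(23.55)/0.2308 = 13.6852
A = e^13.6852 ≈ 877833 acres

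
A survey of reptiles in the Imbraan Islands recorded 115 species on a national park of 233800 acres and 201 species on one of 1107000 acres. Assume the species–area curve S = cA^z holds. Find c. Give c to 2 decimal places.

z = ln(S₂/S₁) / ln(A₂/A₁) = ln(201/115) / ln(1107000/233800) = 0.5584 / 1.5549 = 0.3591
c = S₁ / A₁^z = 115 / 233800^0.3591 = 115 / 84.71 = 1.358

1.36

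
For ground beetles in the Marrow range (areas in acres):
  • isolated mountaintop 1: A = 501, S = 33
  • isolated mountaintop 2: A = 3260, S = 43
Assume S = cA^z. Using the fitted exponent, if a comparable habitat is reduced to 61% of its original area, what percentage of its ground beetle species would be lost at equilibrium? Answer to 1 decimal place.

z = ln(43/33) / ln(3260/501) = 0.2647 / 1.8729 = 0.1413
S_new/S_old = (A_new/A_old)^z = 0.61^0.1413 = exp(0.1413 × -0.4943) = 0.9325
Fraction lost = 1 − 0.9325 = 0.06747

6.7%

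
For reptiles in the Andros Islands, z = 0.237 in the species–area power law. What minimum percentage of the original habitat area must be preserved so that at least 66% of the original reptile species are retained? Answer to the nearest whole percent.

Need (A_new/A_old)^0.237 = 0.66, so A_new/A_old = 0.66^(1/0.237) = 0.66^4.219
ln(A_new/A_old) = ln 0.66 / 0.237 = -0.4155 / 0.237 = -1.7532
A_new/A_old = e^-1.7532 ≈ 0.1732

17%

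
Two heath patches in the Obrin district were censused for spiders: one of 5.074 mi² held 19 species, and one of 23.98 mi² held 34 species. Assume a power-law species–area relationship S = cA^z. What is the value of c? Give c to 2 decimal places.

z = ln(S₂/S₁) / ln(A₂/A₁) = ln(34/19) / ln(23.98/5.074) = 0.5819 / 1.5531 = 0.3747
c = S₁ / A₁^z = 19 / 5.074^0.3747 = 19 / 1.838 = 10.34

10.34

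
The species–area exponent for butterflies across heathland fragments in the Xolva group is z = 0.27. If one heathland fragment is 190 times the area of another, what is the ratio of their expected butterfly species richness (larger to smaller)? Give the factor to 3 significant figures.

4.12

S₂/S₁ = (A₂/A₁)^z = 190^0.27
ln(S₂/S₁) = 0.27 × ln 190 = 0.27 × 5.2470 = 1.4167
S₂/S₁ = e^1.4167 ≈ 4.123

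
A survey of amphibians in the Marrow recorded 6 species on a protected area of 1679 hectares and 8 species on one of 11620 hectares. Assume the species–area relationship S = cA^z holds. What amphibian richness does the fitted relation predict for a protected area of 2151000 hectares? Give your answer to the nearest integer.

17

z = ln(8/6) / ln(11620/1679) = 0.2877 / 1.9345 = 0.1487
c = 6 / 1679^0.1487 = 6 / 3.017 = 1.989
S₃ = 1.989 × 2151000^0.1487 = 1.989 × 8.744 ≈ 17.39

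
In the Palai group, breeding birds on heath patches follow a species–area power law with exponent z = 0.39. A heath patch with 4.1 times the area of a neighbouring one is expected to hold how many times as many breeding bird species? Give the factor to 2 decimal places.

S₂/S₁ = (A₂/A₁)^z = 4.1^0.39
ln(S₂/S₁) = 0.39 × ln 4.1 = 0.39 × 1.4110 = 0.5503
S₂/S₁ = e^0.5503 ≈ 1.734

1.73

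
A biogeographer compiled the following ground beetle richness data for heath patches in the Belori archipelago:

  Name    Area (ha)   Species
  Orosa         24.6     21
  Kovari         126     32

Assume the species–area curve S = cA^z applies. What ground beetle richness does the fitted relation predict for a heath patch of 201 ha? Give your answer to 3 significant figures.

z = ln(32/21) / ln(126/24.6) = 0.4212 / 1.6335 = 0.2579
c = 21 / 24.6^0.2579 = 21 / 2.284 = 9.195
S₃ = 9.195 × 201^0.2579 = 9.195 × 3.925 ≈ 36.1

36.1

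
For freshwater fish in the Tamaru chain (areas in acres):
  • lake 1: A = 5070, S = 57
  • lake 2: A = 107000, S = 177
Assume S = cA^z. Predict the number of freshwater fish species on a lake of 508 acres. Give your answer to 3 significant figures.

z = ln(177/57) / ln(107000/5070) = 1.1331 / 3.0495 = 0.3716
c = 57 / 5070^0.3716 = 57 / 23.81 = 2.394
S₃ = 2.394 × 508^0.3716 = 2.394 × 10.13 ≈ 24.25

24.2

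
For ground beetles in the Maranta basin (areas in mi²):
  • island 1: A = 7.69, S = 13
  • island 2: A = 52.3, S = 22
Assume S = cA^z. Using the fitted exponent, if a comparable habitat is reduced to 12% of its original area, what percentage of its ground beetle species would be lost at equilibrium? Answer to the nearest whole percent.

44%

z = ln(22/13) / ln(52.3/7.69) = 0.5261 / 1.9171 = 0.2744
S_new/S_old = (A_new/A_old)^z = 0.12^0.2744 = exp(0.2744 × -2.1203) = 0.5589
Fraction lost = 1 − 0.5589 = 0.4411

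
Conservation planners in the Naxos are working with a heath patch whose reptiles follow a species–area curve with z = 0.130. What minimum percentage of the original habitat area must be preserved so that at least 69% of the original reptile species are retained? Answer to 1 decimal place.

Need (A_new/A_old)^0.13 = 0.69, so A_new/A_old = 0.69^(1/0.13) = 0.69^7.692
ln(A_new/A_old) = ln 0.69 / 0.13 = -0.3711 / 0.13 = -2.8543
A_new/A_old = e^-2.8543 ≈ 0.05759

5.8%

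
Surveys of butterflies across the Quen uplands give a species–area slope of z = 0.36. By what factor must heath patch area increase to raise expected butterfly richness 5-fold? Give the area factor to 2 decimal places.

87.41

(A₂/A₁)^0.36 = 5, so A₂/A₁ = 5^(1/0.36) = 5^2.778
ln(A₂/A₁) = ln 5 / 0.36 = 1.6094 / 0.36 = 4.4707
A₂/A₁ = e^4.4707 ≈ 87.41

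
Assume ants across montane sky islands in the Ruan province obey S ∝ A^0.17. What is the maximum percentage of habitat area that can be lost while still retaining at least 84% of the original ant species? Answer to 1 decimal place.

64.1%

Need (A_new/A_old)^0.17 = 0.84, so A_new/A_old = 0.84^(1/0.17) = 0.84^5.882
ln(A_new/A_old) = ln 0.84 / 0.17 = -0.1744 / 0.17 = -1.0256
A_new/A_old = e^-1.0256 ≈ 0.3586
Fraction that can be lost = 1 − 0.3586 = 0.6414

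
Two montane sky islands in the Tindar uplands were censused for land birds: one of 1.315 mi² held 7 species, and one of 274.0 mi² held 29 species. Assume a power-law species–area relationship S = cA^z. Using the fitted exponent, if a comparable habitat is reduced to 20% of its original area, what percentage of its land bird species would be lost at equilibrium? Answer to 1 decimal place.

34.8%

z = ln(29/7) / ln(274/1.315) = 1.4214 / 5.3393 = 0.2662
S_new/S_old = (A_new/A_old)^z = 0.2^0.2662 = exp(0.2662 × -1.6094) = 0.6515
Fraction lost = 1 − 0.6515 = 0.3485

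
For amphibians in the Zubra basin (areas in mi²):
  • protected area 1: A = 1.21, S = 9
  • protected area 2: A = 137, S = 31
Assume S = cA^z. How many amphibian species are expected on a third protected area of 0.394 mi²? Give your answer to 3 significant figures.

z = ln(31/9) / ln(137/1.21) = 1.2368 / 4.7294 = 0.2615
c = 9 / 1.21^0.2615 = 9 / 1.051 = 8.562
S₃ = 8.562 × 0.394^0.2615 = 8.562 × 0.7838 ≈ 6.711

6.71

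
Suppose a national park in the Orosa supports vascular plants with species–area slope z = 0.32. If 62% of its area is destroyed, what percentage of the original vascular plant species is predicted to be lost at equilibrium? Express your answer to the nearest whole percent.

S_new/S_old = (A_new/A_old)^z = 0.38^0.32
= exp(0.32 × ln 0.38) = exp(0.32 × -0.9676) = exp(-0.3096) ≈ 0.7337
Fraction lost = 1 − 0.7337 = 0.2663

27%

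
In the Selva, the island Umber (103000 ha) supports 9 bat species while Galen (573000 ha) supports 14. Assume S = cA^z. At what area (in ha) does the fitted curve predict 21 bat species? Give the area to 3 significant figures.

2770000 ha

z = ln(14/9) / ln(573000/103000) = 0.4418 / 1.7162 = 0.2575
c = 9 / 103000^0.2575 = 9 / 19.52 = 0.461
A = (21/0.461)^(1/0.2575) ⇒ ln A = ln(45.56)/0.2575 = 14.8335
A = e^14.8335 ≈ 2767734 ha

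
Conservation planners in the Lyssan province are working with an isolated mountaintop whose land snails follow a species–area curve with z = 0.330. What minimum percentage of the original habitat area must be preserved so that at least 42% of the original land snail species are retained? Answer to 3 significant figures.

7.22%

Need (A_new/A_old)^0.33 = 0.42, so A_new/A_old = 0.42^(1/0.33) = 0.42^3.03
ln(A_new/A_old) = ln 0.42 / 0.33 = -0.8675 / 0.33 = -2.6288
A_new/A_old = e^-2.6288 ≈ 0.07217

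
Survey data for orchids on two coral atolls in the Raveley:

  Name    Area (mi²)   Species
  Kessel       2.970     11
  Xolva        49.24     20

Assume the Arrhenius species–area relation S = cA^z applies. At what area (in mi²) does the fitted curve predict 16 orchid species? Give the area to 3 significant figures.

z = ln(20/11) / ln(49.24/2.97) = 0.5978 / 2.8081 = 0.2129
c = 11 / 2.97^0.2129 = 11 / 1.261 = 8.725
A = (16/8.725)^(1/0.2129) ⇒ ln A = ln(1.834)/0.2129 = 2.8486
A = e^2.8486 ≈ 17.26 mi²

17.3 mi²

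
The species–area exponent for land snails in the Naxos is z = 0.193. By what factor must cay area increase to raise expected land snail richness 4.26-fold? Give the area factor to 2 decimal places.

1824.69

(A₂/A₁)^0.193 = 4.26, so A₂/A₁ = 4.26^(1/0.193) = 4.26^5.181
ln(A₂/A₁) = ln 4.26 / 0.193 = 1.4493 / 0.193 = 7.5092
A₂/A₁ = e^7.5092 ≈ 1825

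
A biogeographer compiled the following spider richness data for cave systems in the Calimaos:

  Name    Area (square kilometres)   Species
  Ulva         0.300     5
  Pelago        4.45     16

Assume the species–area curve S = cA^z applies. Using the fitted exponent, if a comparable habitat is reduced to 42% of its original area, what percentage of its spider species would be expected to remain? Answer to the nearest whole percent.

69%

z = ln(16/5) / ln(4.45/0.3) = 1.1632 / 2.6969 = 0.4313
S_new/S_old = (A_new/A_old)^z = 0.42^0.4313 = exp(0.4313 × -0.8675) = 0.6879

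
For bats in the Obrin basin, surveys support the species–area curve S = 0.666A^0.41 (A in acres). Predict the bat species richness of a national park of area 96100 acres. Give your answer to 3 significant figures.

73.5

S = 0.666 × 96100^0.41
ln S = ln 0.666 + 0.41 × ln 96100 = -0.4065 + 0.41 × 11.4731 = 4.2975
S = e^4.2975 ≈ 73.52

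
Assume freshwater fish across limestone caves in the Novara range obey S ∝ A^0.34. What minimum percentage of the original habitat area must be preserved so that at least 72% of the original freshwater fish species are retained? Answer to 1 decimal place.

Need (A_new/A_old)^0.34 = 0.72, so A_new/A_old = 0.72^(1/0.34) = 0.72^2.941
ln(A_new/A_old) = ln 0.72 / 0.34 = -0.3285 / 0.34 = -0.9662
A_new/A_old = e^-0.9662 ≈ 0.3805

38.1%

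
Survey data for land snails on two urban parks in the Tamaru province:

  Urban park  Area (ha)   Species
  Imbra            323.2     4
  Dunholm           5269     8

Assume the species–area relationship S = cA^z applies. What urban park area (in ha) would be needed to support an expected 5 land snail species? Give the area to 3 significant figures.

z = ln(8/4) / ln(5269/323.2) = 0.6931 / 2.7913 = 0.2483
c = 4 / 323.2^0.2483 = 4 / 4.199 = 0.9526
A = (5/0.9526)^(1/0.2483) ⇒ ln A = ln(5.249)/0.2483 = 6.6769
A = e^6.6769 ≈ 793.8 ha

794 ha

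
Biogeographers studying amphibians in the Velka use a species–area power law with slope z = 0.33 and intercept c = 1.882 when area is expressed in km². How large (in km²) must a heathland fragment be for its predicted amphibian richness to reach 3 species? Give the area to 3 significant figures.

3 = 1.882 × A^0.33  ⇒  A^0.33 = 3/1.882 = 1.594
ln A = ln(1.594) / 0.33 = 0.4663 / 0.33 = 1.4130
A = e^1.4130 ≈ 4.108 km²

4.11 km²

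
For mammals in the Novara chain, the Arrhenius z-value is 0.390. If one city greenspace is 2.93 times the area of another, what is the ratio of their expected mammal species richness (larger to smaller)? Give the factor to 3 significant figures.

1.52

S₂/S₁ = (A₂/A₁)^z = 2.93^0.39
ln(S₂/S₁) = 0.39 × ln 2.93 = 0.39 × 1.0750 = 0.4193
S₂/S₁ = e^0.4193 ≈ 1.521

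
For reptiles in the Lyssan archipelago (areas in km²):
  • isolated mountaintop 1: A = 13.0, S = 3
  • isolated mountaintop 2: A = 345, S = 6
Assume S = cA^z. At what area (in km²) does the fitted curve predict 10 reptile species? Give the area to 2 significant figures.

3900 km²

z = ln(6/3) / ln(345/13) = 0.6931 / 3.2786 = 0.2114
c = 3 / 13^0.2114 = 3 / 1.72 = 1.744
A = (10/1.744)^(1/0.2114) ⇒ ln A = ln(5.733)/0.2114 = 8.2598
A = e^8.2598 ≈ 3865 km²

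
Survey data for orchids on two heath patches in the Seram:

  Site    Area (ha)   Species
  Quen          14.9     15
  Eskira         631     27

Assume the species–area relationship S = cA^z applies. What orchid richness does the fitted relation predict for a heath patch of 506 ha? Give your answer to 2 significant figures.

26

z = ln(27/15) / ln(631/14.9) = 0.5878 / 3.7459 = 0.1569
c = 15 / 14.9^0.1569 = 15 / 1.528 = 9.818
S₃ = 9.818 × 506^0.1569 = 9.818 × 2.657 ≈ 26.08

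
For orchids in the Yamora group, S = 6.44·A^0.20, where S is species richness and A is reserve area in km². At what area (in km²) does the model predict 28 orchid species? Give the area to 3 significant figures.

1550 km²

28 = 6.44 × A^0.2  ⇒  A^0.2 = 28/6.44 = 4.348
ln A = ln(4.348) / 0.2 = 1.4697 / 0.2 = 7.3484
A = e^7.3484 ≈ 1554 km²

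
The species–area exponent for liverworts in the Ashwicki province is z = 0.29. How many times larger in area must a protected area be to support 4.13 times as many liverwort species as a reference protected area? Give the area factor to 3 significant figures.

133

(A₂/A₁)^0.29 = 4.13, so A₂/A₁ = 4.13^(1/0.29) = 4.13^3.448
ln(A₂/A₁) = ln 4.13 / 0.29 = 1.4183 / 0.29 = 4.8906
A₂/A₁ = e^4.8906 ≈ 133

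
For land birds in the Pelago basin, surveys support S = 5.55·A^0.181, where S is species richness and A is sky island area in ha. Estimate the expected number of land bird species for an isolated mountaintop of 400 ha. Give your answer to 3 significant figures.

16.4

S = 5.55 × 400^0.181 = 5.55 × 2.958 ≈ 16.42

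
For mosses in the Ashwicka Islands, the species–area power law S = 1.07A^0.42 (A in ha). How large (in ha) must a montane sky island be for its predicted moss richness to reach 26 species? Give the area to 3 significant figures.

1990 ha

26 = 1.07 × A^0.42  ⇒  A^0.42 = 26/1.07 = 24.3
ln A = ln(24.3) / 0.42 = 3.1904 / 0.42 = 7.5963
A = e^7.5963 ≈ 1991 ha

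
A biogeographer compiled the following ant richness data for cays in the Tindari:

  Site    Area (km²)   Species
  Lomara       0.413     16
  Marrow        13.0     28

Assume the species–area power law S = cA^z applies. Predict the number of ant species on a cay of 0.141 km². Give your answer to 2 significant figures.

z = ln(28/16) / ln(13/0.413) = 0.5596 / 3.4493 = 0.1622
c = 16 / 0.413^0.1622 = 16 / 0.8663 = 18.47
S₃ = 18.47 × 0.141^0.1622 = 18.47 × 0.7277 ≈ 13.44

13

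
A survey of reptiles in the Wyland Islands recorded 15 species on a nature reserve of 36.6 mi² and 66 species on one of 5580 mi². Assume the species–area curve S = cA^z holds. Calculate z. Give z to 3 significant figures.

0.295

Taking logs: ln S = ln c + z ln A, so z = (ln S₂ − ln S₁)/(ln A₂ − ln A₁).
z = ln(66/15) / ln(5580/36.6) = ln(4.4) / ln(152.5) = 1.4816 / 5.0269 = 0.2947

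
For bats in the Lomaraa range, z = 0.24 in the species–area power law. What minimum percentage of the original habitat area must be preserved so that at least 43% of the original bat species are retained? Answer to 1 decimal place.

Need (A_new/A_old)^0.24 = 0.43, so A_new/A_old = 0.43^(1/0.24) = 0.43^4.167
ln(A_new/A_old) = ln 0.43 / 0.24 = -0.8440 / 0.24 = -3.5165
A_new/A_old = e^-3.5165 ≈ 0.0297

3.0%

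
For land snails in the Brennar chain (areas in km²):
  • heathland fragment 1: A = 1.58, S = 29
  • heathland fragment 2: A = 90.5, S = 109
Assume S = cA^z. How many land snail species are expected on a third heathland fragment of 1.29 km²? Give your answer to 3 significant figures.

27.1

z = ln(109/29) / ln(90.5/1.58) = 1.3241 / 4.0479 = 0.3271
c = 29 / 1.58^0.3271 = 29 / 1.161 = 24.97
S₃ = 24.97 × 1.29^0.3271 = 24.97 × 1.087 ≈ 27.14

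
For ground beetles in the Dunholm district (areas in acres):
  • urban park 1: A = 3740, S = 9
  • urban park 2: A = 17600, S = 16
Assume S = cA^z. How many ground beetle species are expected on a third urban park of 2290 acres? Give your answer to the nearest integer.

8

z = ln(16/9) / ln(17600/3740) = 0.5754 / 1.5488 = 0.3715
c = 9 / 3740^0.3715 = 9 / 21.25 = 0.4236
S₃ = 0.4236 × 2290^0.3715 = 0.4236 × 17.71 ≈ 7.501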